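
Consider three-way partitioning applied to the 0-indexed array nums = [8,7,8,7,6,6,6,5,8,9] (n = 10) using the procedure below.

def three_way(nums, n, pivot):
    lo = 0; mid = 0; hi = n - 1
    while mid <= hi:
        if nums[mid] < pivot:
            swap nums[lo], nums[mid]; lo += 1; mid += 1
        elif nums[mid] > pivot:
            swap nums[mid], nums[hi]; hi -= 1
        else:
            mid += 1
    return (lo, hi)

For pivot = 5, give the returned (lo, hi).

(0, 0)

pivot = 5; lo=0, mid=0, hi=9
nums[mid]=8>5: swap nums[0],nums[9]; hi=8 → [9,7,8,7,6,6,6,5,8,8]
nums[mid]=9>5: swap nums[0],nums[8]; hi=7 → [8,7,8,7,6,6,6,5,9,8]
nums[mid]=8>5: swap nums[0],nums[7]; hi=6 → [5,7,8,7,6,6,6,8,9,8]
nums[mid]=5=5: mid=1
nums[mid]=7>5: swap nums[1],nums[6]; hi=5 → [5,6,8,7,6,6,7,8,9,8]
nums[mid]=6>5: swap nums[1],nums[5]; hi=4 → [5,6,8,7,6,6,7,8,9,8]
nums[mid]=6>5: swap nums[1],nums[4]; hi=3 → [5,6,8,7,6,6,7,8,9,8]
nums[mid]=6>5: swap nums[1],nums[3]; hi=2 → [5,7,8,6,6,6,7,8,9,8]
nums[mid]=7>5: swap nums[1],nums[2]; hi=1 → [5,8,7,6,6,6,7,8,9,8]
nums[mid]=8>5: swap nums[1],nums[1]; hi=0 → [5,8,7,6,6,6,7,8,9,8]
end: lo=0, hi=0; nums = [5,8,7,6,6,6,7,8,9,8]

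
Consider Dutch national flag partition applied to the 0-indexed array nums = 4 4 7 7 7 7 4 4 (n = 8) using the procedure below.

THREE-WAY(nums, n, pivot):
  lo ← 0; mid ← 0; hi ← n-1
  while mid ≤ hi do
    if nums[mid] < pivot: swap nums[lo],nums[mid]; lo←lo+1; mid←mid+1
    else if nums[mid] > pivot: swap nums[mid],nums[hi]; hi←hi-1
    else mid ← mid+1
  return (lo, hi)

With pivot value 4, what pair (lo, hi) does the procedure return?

(0, 3)

pivot = 4; lo=0, mid=0, hi=7
nums[mid]=4=4: mid=1
nums[mid]=4=4: mid=2
nums[mid]=7>4: swap nums[2],nums[7]; hi=6 → 4 4 4 7 7 7 4 7
nums[mid]=4=4: mid=3
nums[mid]=7>4: swap nums[3],nums[6]; hi=5 → 4 4 4 4 7 7 7 7
nums[mid]=4=4: mid=4
nums[mid]=7>4: swap nums[4],nums[5]; hi=4 → 4 4 4 4 7 7 7 7
nums[mid]=7>4: swap nums[4],nums[4]; hi=3 → 4 4 4 4 7 7 7 7
end: lo=0, hi=3; nums = 4 4 4 4 7 7 7 7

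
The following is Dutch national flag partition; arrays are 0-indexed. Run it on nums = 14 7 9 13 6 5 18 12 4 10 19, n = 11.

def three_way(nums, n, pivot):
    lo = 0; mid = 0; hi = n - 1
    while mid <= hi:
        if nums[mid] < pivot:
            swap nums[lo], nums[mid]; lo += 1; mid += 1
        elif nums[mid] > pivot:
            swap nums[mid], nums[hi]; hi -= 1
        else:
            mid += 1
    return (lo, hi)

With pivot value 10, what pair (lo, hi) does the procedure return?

lo=0 mid=0 hi=10
14>10: swap(0,10), hi=9 ⇒ 19 7 9 13 6 5 18 12 4 10 14
19>10: swap(0,9), hi=8 ⇒ 10 7 9 13 6 5 18 12 4 19 14
10=10: mid=1
7<10: swap(0,1), lo=1 mid=2 ⇒ 7 10 9 13 6 5 18 12 4 19 14
9<10: swap(1,2), lo=2 mid=3 ⇒ 7 9 10 13 6 5 18 12 4 19 14
13>10: swap(3,8), hi=7 ⇒ 7 9 10 4 6 5 18 12 13 19 14
4<10: swap(2,3), lo=3 mid=4 ⇒ 7 9 4 10 6 5 18 12 13 19 14
6<10: swap(3,4), lo=4 mid=5 ⇒ 7 9 4 6 10 5 18 12 13 19 14
5<10: swap(4,5), lo=5 mid=6 ⇒ 7 9 4 6 5 10 18 12 13 19 14
18>10: swap(6,7), hi=6 ⇒ 7 9 4 6 5 10 12 18 13 19 14
12>10: swap(6,6), hi=5 ⇒ 7 9 4 6 5 10 12 18 13 19 14
done. lo=5 hi=5; nums=7 9 4 6 5 10 12 18 13 19 14

(5, 5)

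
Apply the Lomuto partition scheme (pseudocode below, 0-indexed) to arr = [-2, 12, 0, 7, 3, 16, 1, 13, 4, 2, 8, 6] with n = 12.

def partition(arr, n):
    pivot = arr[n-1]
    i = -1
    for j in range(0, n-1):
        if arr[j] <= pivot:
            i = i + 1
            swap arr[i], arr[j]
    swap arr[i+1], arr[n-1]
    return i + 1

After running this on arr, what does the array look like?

[-2, 0, 3, 1, 4, 2, 6, 13, 12, 16, 8, 7]

pivot = arr[11] = 6; i = -1
j=0: arr[0]=-2 ≤ 6 → i=0, swap arr[0],arr[0] (no change) → [-2, 12, 0, 7, 3, 16, 1, 13, 4, 2, 8, 6]
j=1: arr[1]=12 > 6 → no swap
j=2: arr[2]=0 ≤ 6 → i=1, swap arr[1],arr[2] → [-2, 0, 12, 7, 3, 16, 1, 13, 4, 2, 8, 6]
j=3: arr[3]=7 > 6 → no swap
j=4: arr[4]=3 ≤ 6 → i=2, swap arr[2],arr[4] → [-2, 0, 3, 7, 12, 16, 1, 13, 4, 2, 8, 6]
j=5: arr[5]=16 > 6 → no swap
j=6: arr[6]=1 ≤ 6 → i=3, swap arr[3],arr[6] → [-2, 0, 3, 1, 12, 16, 7, 13, 4, 2, 8, 6]
j=7: arr[7]=13 > 6 → no swap
j=8: arr[8]=4 ≤ 6 → i=4, swap arr[4],arr[8] → [-2, 0, 3, 1, 4, 16, 7, 13, 12, 2, 8, 6]
j=9: arr[9]=2 ≤ 6 → i=5, swap arr[5],arr[9] → [-2, 0, 3, 1, 4, 2, 7, 13, 12, 16, 8, 6]
j=10: arr[10]=8 > 6 → no swap
final swap arr[6],arr[11] → [-2, 0, 3, 1, 4, 2, 6, 13, 12, 16, 8, 7]; return 6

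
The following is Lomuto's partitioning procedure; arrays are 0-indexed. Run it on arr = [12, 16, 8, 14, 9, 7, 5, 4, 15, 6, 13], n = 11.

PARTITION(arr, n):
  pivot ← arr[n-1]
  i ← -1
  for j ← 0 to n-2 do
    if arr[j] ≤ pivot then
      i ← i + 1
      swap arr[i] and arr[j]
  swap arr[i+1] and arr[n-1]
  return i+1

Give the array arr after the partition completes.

pivot=13, i=-1
j=0: 12≤13, i=0, swap(0,0) ⇒ [12, 16, 8, 14, 9, 7, 5, 4, 15, 6, 13]
j=1: 16>13, skip
j=2: 8≤13, i=1, swap(1,2) ⇒ [12, 8, 16, 14, 9, 7, 5, 4, 15, 6, 13]
j=3: 14>13, skip
j=4: 9≤13, i=2, swap(2,4) ⇒ [12, 8, 9, 14, 16, 7, 5, 4, 15, 6, 13]
j=5: 7≤13, i=3, swap(3,5) ⇒ [12, 8, 9, 7, 16, 14, 5, 4, 15, 6, 13]
j=6: 5≤13, i=4, swap(4,6) ⇒ [12, 8, 9, 7, 5, 14, 16, 4, 15, 6, 13]
j=7: 4≤13, i=5, swap(5,7) ⇒ [12, 8, 9, 7, 5, 4, 16, 14, 15, 6, 13]
j=8: 15>13, skip
j=9: 6≤13, i=6, swap(6,9) ⇒ [12, 8, 9, 7, 5, 4, 6, 14, 15, 16, 13]
swap(7,10) ⇒ [12, 8, 9, 7, 5, 4, 6, 13, 15, 16, 14]; return 7

[12, 8, 9, 7, 5, 4, 6, 13, 15, 16, 14]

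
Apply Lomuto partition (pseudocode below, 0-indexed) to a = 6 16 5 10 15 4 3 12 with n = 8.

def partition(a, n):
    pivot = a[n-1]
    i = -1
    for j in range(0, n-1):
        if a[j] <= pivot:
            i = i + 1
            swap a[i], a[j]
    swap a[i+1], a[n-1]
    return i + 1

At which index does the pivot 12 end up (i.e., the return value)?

5

pivot=12, i=-1
j=0: 6≤12, i=0, swap(0,0) ⇒ 6 16 5 10 15 4 3 12
j=1: 16>12, skip
j=2: 5≤12, i=1, swap(1,2) ⇒ 6 5 16 10 15 4 3 12
j=3: 10≤12, i=2, swap(2,3) ⇒ 6 5 10 16 15 4 3 12
j=4: 15>12, skip
j=5: 4≤12, i=3, swap(3,5) ⇒ 6 5 10 4 15 16 3 12
j=6: 3≤12, i=4, swap(4,6) ⇒ 6 5 10 4 3 16 15 12
swap(5,7) ⇒ 6 5 10 4 3 12 15 16; return 5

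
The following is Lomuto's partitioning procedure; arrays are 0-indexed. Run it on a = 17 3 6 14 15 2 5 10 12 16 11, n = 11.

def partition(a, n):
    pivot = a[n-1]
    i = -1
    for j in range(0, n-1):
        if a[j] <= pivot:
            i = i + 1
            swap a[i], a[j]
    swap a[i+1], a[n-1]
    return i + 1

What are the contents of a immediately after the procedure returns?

3 6 2 5 10 11 14 15 12 16 17

pivot=11, i=-1
j=0: 17>11, skip
j=1: 3≤11, i=0, swap(0,1) ⇒ 3 17 6 14 15 2 5 10 12 16 11
j=2: 6≤11, i=1, swap(1,2) ⇒ 3 6 17 14 15 2 5 10 12 16 11
j=3: 14>11, skip
j=4: 15>11, skip
j=5: 2≤11, i=2, swap(2,5) ⇒ 3 6 2 14 15 17 5 10 12 16 11
j=6: 5≤11, i=3, swap(3,6) ⇒ 3 6 2 5 15 17 14 10 12 16 11
j=7: 10≤11, i=4, swap(4,7) ⇒ 3 6 2 5 10 17 14 15 12 16 11
j=8: 12>11, skip
j=9: 16>11, skip
swap(5,10) ⇒ 3 6 2 5 10 11 14 15 12 16 17; return 5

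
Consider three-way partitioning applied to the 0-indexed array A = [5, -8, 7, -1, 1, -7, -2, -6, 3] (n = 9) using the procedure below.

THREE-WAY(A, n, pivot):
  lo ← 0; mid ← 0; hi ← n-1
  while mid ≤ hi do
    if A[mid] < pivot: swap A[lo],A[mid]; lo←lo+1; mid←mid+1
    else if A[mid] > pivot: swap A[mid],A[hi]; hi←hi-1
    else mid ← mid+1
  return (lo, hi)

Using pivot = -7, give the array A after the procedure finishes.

[-8, -7, -1, 1, 7, -2, -6, 3, 5]

lo=0 mid=0 hi=8
5>-7: swap(0,8), hi=7 ⇒ [3, -8, 7, -1, 1, -7, -2, -6, 5]
3>-7: swap(0,7), hi=6 ⇒ [-6, -8, 7, -1, 1, -7, -2, 3, 5]
-6>-7: swap(0,6), hi=5 ⇒ [-2, -8, 7, -1, 1, -7, -6, 3, 5]
-2>-7: swap(0,5), hi=4 ⇒ [-7, -8, 7, -1, 1, -2, -6, 3, 5]
-7=-7: mid=1
-8<-7: swap(0,1), lo=1 mid=2 ⇒ [-8, -7, 7, -1, 1, -2, -6, 3, 5]
7>-7: swap(2,4), hi=3 ⇒ [-8, -7, 1, -1, 7, -2, -6, 3, 5]
1>-7: swap(2,3), hi=2 ⇒ [-8, -7, -1, 1, 7, -2, -6, 3, 5]
-1>-7: swap(2,2), hi=1 ⇒ [-8, -7, -1, 1, 7, -2, -6, 3, 5]
done. lo=1 hi=1; A=[-8, -7, -1, 1, 7, -2, -6, 3, 5]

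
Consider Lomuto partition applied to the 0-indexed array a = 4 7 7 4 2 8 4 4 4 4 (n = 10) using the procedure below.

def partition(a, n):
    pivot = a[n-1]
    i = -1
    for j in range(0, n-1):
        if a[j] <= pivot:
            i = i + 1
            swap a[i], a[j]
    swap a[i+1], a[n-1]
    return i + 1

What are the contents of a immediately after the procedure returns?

4 4 2 4 4 4 4 7 8 7

pivot = a[9] = 4; i = -1
j=0: a[0]=4 ≤ 4 → i=0, swap a[0],a[0] (no change) → 4 7 7 4 2 8 4 4 4 4
j=1: a[1]=7 > 4 → no swap
j=2: a[2]=7 > 4 → no swap
j=3: a[3]=4 ≤ 4 → i=1, swap a[1],a[3] → 4 4 7 7 2 8 4 4 4 4
j=4: a[4]=2 ≤ 4 → i=2, swap a[2],a[4] → 4 4 2 7 7 8 4 4 4 4
j=5: a[5]=8 > 4 → no swap
j=6: a[6]=4 ≤ 4 → i=3, swap a[3],a[6] → 4 4 2 4 7 8 7 4 4 4
j=7: a[7]=4 ≤ 4 → i=4, swap a[4],a[7] → 4 4 2 4 4 8 7 7 4 4
j=8: a[8]=4 ≤ 4 → i=5, swap a[5],a[8] → 4 4 2 4 4 4 7 7 8 4
final swap a[6],a[9] → 4 4 2 4 4 4 4 7 8 7; return 6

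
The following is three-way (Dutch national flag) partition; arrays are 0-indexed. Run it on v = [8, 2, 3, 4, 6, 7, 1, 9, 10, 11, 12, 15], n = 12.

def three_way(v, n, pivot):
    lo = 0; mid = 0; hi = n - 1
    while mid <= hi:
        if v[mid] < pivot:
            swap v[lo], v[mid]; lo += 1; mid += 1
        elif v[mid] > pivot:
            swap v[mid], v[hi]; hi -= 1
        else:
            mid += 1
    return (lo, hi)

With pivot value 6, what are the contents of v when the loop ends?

[1, 2, 3, 4, 6, 7, 9, 10, 11, 12, 15, 8]

lo=0 mid=0 hi=11
8>6: swap(0,11), hi=10 ⇒ [15, 2, 3, 4, 6, 7, 1, 9, 10, 11, 12, 8]
15>6: swap(0,10), hi=9 ⇒ [12, 2, 3, 4, 6, 7, 1, 9, 10, 11, 15, 8]
12>6: swap(0,9), hi=8 ⇒ [11, 2, 3, 4, 6, 7, 1, 9, 10, 12, 15, 8]
11>6: swap(0,8), hi=7 ⇒ [10, 2, 3, 4, 6, 7, 1, 9, 11, 12, 15, 8]
10>6: swap(0,7), hi=6 ⇒ [9, 2, 3, 4, 6, 7, 1, 10, 11, 12, 15, 8]
9>6: swap(0,6), hi=5 ⇒ [1, 2, 3, 4, 6, 7, 9, 10, 11, 12, 15, 8]
1<6: swap(0,0), lo=1 mid=1 ⇒ [1, 2, 3, 4, 6, 7, 9, 10, 11, 12, 15, 8]
2<6: swap(1,1), lo=2 mid=2 ⇒ [1, 2, 3, 4, 6, 7, 9, 10, 11, 12, 15, 8]
3<6: swap(2,2), lo=3 mid=3 ⇒ [1, 2, 3, 4, 6, 7, 9, 10, 11, 12, 15, 8]
4<6: swap(3,3), lo=4 mid=4 ⇒ [1, 2, 3, 4, 6, 7, 9, 10, 11, 12, 15, 8]
6=6: mid=5
7>6: swap(5,5), hi=4 ⇒ [1, 2, 3, 4, 6, 7, 9, 10, 11, 12, 15, 8]
done. lo=4 hi=4; v=[1, 2, 3, 4, 6, 7, 9, 10, 11, 12, 15, 8]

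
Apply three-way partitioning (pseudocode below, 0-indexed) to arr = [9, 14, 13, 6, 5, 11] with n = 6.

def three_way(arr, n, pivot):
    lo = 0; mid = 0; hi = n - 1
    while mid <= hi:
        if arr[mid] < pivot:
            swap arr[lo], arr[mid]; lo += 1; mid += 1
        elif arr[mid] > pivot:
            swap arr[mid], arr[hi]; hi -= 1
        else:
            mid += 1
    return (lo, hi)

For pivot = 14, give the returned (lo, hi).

(5, 5)

pivot = 14; lo=0, mid=0, hi=5
arr[mid]=9<14: swap arr[0],arr[0]; lo=1,mid=1 → [9, 14, 13, 6, 5, 11]
arr[mid]=14=14: mid=2
arr[mid]=13<14: swap arr[1],arr[2]; lo=2,mid=3 → [9, 13, 14, 6, 5, 11]
arr[mid]=6<14: swap arr[2],arr[3]; lo=3,mid=4 → [9, 13, 6, 14, 5, 11]
arr[mid]=5<14: swap arr[3],arr[4]; lo=4,mid=5 → [9, 13, 6, 5, 14, 11]
arr[mid]=11<14: swap arr[4],arr[5]; lo=5,mid=6 → [9, 13, 6, 5, 11, 14]
end: lo=5, hi=5; arr = [9, 13, 6, 5, 11, 14]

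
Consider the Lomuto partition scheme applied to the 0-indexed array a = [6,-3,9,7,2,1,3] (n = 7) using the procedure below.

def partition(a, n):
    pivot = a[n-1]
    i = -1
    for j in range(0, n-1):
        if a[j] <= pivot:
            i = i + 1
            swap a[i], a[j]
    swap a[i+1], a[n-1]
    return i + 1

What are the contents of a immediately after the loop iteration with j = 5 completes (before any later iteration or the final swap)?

[-3,2,1,7,6,9,3]

pivot = a[6] = 3; i = -1
j=0: a[0]=6 > 3 → no swap
j=1: a[1]=-3 ≤ 3 → i=0, swap a[0],a[1] → [-3,6,9,7,2,1,3]
j=2: a[2]=9 > 3 → no swap
j=3: a[3]=7 > 3 → no swap
j=4: a[4]=2 ≤ 3 → i=1, swap a[1],a[4] → [-3,2,9,7,6,1,3]
j=5: a[5]=1 ≤ 3 → i=2, swap a[2],a[5] → [-3,2,1,7,6,9,3]
(after j=5) a = [-3,2,1,7,6,9,3]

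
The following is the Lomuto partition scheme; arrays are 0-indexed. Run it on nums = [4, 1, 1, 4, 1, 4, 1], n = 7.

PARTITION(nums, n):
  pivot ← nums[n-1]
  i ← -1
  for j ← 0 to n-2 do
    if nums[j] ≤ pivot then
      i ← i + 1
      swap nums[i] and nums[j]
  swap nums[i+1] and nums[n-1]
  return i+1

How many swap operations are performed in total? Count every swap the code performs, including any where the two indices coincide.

4

pivot = nums[6] = 1; i = -1
j=0: nums[0]=4 > 1 → no swap
j=1: nums[1]=1 ≤ 1 → i=0, swap nums[0],nums[1] → [1, 4, 1, 4, 1, 4, 1]
j=2: nums[2]=1 ≤ 1 → i=1, swap nums[1],nums[2] → [1, 1, 4, 4, 1, 4, 1]
j=3: nums[3]=4 > 1 → no swap
j=4: nums[4]=1 ≤ 1 → i=2, swap nums[2],nums[4] → [1, 1, 1, 4, 4, 4, 1]
j=5: nums[5]=4 > 1 → no swap
final swap nums[3],nums[6] → [1, 1, 1, 1, 4, 4, 4]; return 3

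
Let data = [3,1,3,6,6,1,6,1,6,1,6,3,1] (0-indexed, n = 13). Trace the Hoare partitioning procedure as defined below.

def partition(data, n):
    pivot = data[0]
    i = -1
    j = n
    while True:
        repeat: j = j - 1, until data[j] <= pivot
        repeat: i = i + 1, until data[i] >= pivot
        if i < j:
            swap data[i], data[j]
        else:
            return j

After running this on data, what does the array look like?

pivot = data[0] = 3; i = -1, j = 13
j→12 (data[12]=1≤3), i→0 (data[0]=3≥3); i<j, swap → [1,1,3,6,6,1,6,1,6,1,6,3,3]
j→11 (data[11]=3≤3), i→2 (data[2]=3≥3); i<j, swap → [1,1,3,6,6,1,6,1,6,1,6,3,3]
j→9 (data[9]=1≤3), i→3 (data[3]=6≥3); i<j, swap → [1,1,3,1,6,1,6,1,6,6,6,3,3]
j→7 (data[7]=1≤3), i→4 (data[4]=6≥3); i<j, swap → [1,1,3,1,1,1,6,6,6,6,6,3,3]
j→5, i→6; i≥j, return j=5. data = [1,1,3,1,1,1,6,6,6,6,6,3,3]

[1,1,3,1,1,1,6,6,6,6,6,3,3]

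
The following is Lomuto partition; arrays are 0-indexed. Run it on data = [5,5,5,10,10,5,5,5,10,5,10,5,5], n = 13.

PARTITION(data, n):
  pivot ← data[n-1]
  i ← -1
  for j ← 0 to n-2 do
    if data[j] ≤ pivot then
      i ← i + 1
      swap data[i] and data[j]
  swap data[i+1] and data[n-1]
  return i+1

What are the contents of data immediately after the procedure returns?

[5,5,5,5,5,5,5,5,5,10,10,10,10]

pivot=5, i=-1
j=0: 5≤5, i=0, swap(0,0) ⇒ [5,5,5,10,10,5,5,5,10,5,10,5,5]
j=1: 5≤5, i=1, swap(1,1) ⇒ [5,5,5,10,10,5,5,5,10,5,10,5,5]
j=2: 5≤5, i=2, swap(2,2) ⇒ [5,5,5,10,10,5,5,5,10,5,10,5,5]
j=3: 10>5, skip
j=4: 10>5, skip
j=5: 5≤5, i=3, swap(3,5) ⇒ [5,5,5,5,10,10,5,5,10,5,10,5,5]
j=6: 5≤5, i=4, swap(4,6) ⇒ [5,5,5,5,5,10,10,5,10,5,10,5,5]
j=7: 5≤5, i=5, swap(5,7) ⇒ [5,5,5,5,5,5,10,10,10,5,10,5,5]
j=8: 10>5, skip
j=9: 5≤5, i=6, swap(6,9) ⇒ [5,5,5,5,5,5,5,10,10,10,10,5,5]
j=10: 10>5, skip
j=11: 5≤5, i=7, swap(7,11) ⇒ [5,5,5,5,5,5,5,5,10,10,10,10,5]
swap(8,12) ⇒ [5,5,5,5,5,5,5,5,5,10,10,10,10]; return 8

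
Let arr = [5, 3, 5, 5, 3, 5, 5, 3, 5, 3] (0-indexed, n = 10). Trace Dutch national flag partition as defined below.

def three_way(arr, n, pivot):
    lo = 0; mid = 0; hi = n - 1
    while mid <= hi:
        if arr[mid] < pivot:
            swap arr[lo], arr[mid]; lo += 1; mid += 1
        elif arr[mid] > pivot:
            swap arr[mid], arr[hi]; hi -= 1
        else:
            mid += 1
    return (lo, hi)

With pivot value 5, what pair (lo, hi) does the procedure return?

pivot = 5; lo=0, mid=0, hi=9
arr[mid]=5=5: mid=1
arr[mid]=3<5: swap arr[0],arr[1]; lo=1,mid=2 → [3, 5, 5, 5, 3, 5, 5, 3, 5, 3]
arr[mid]=5=5: mid=3
arr[mid]=5=5: mid=4
arr[mid]=3<5: swap arr[1],arr[4]; lo=2,mid=5 → [3, 3, 5, 5, 5, 5, 5, 3, 5, 3]
arr[mid]=5=5: mid=6
arr[mid]=5=5: mid=7
arr[mid]=3<5: swap arr[2],arr[7]; lo=3,mid=8 → [3, 3, 3, 5, 5, 5, 5, 5, 5, 3]
arr[mid]=5=5: mid=9
arr[mid]=3<5: swap arr[3],arr[9]; lo=4,mid=10 → [3, 3, 3, 3, 5, 5, 5, 5, 5, 5]
end: lo=4, hi=9; arr = [3, 3, 3, 3, 5, 5, 5, 5, 5, 5]

(4, 9)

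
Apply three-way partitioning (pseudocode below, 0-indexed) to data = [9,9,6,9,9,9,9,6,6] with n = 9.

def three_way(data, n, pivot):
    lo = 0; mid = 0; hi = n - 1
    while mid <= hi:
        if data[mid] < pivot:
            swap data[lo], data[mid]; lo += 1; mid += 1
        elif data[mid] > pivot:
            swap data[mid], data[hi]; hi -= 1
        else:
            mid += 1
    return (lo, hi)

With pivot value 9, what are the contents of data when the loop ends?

[6,6,6,9,9,9,9,9,9]

pivot = 9; lo=0, mid=0, hi=8
data[mid]=9=9: mid=1
data[mid]=9=9: mid=2
data[mid]=6<9: swap data[0],data[2]; lo=1,mid=3 → [6,9,9,9,9,9,9,6,6]
data[mid]=9=9: mid=4
data[mid]=9=9: mid=5
data[mid]=9=9: mid=6
data[mid]=9=9: mid=7
data[mid]=6<9: swap data[1],data[7]; lo=2,mid=8 → [6,6,9,9,9,9,9,9,6]
data[mid]=6<9: swap data[2],data[8]; lo=3,mid=9 → [6,6,6,9,9,9,9,9,9]
end: lo=3, hi=8; data = [6,6,6,9,9,9,9,9,9]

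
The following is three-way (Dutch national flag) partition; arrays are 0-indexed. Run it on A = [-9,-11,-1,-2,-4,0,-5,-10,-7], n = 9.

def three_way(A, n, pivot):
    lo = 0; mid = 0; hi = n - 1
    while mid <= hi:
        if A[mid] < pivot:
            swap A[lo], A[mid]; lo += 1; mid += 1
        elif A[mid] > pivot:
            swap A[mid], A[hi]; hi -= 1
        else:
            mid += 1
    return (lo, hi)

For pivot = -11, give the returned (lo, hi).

(0, 0)

pivot = -11; lo=0, mid=0, hi=8
A[mid]=-9>-11: swap A[0],A[8]; hi=7 → [-7,-11,-1,-2,-4,0,-5,-10,-9]
A[mid]=-7>-11: swap A[0],A[7]; hi=6 → [-10,-11,-1,-2,-4,0,-5,-7,-9]
A[mid]=-10>-11: swap A[0],A[6]; hi=5 → [-5,-11,-1,-2,-4,0,-10,-7,-9]
A[mid]=-5>-11: swap A[0],A[5]; hi=4 → [0,-11,-1,-2,-4,-5,-10,-7,-9]
A[mid]=0>-11: swap A[0],A[4]; hi=3 → [-4,-11,-1,-2,0,-5,-10,-7,-9]
A[mid]=-4>-11: swap A[0],A[3]; hi=2 → [-2,-11,-1,-4,0,-5,-10,-7,-9]
A[mid]=-2>-11: swap A[0],A[2]; hi=1 → [-1,-11,-2,-4,0,-5,-10,-7,-9]
A[mid]=-1>-11: swap A[0],A[1]; hi=0 → [-11,-1,-2,-4,0,-5,-10,-7,-9]
A[mid]=-11=-11: mid=1
end: lo=0, hi=0; A = [-11,-1,-2,-4,0,-5,-10,-7,-9]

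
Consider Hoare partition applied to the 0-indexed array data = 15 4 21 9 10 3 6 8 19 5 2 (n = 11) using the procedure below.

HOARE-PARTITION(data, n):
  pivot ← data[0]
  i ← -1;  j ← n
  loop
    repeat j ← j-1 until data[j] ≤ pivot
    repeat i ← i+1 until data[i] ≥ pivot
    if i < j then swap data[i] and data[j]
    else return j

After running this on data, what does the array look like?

pivot=15
j stops at 10 (2), i stops at 0 (15); swap ⇒ 2 4 21 9 10 3 6 8 19 5 15
j stops at 9 (5), i stops at 2 (21); swap ⇒ 2 4 5 9 10 3 6 8 19 21 15
j stops at 7, i stops at 8; i≥j ⇒ return 7. data=2 4 5 9 10 3 6 8 19 21 15

2 4 5 9 10 3 6 8 19 21 15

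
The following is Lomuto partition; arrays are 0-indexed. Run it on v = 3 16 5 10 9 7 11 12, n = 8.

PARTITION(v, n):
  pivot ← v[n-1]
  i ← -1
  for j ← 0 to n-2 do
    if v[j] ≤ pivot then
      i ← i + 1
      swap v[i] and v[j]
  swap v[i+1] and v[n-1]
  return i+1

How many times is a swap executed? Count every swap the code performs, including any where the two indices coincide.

7

pivot=12, i=-1
j=0: 3≤12, i=0, swap(0,0) ⇒ 3 16 5 10 9 7 11 12
j=1: 16>12, skip
j=2: 5≤12, i=1, swap(1,2) ⇒ 3 5 16 10 9 7 11 12
j=3: 10≤12, i=2, swap(2,3) ⇒ 3 5 10 16 9 7 11 12
j=4: 9≤12, i=3, swap(3,4) ⇒ 3 5 10 9 16 7 11 12
j=5: 7≤12, i=4, swap(4,5) ⇒ 3 5 10 9 7 16 11 12
j=6: 11≤12, i=5, swap(5,6) ⇒ 3 5 10 9 7 11 16 12
swap(6,7) ⇒ 3 5 10 9 7 11 12 16; return 6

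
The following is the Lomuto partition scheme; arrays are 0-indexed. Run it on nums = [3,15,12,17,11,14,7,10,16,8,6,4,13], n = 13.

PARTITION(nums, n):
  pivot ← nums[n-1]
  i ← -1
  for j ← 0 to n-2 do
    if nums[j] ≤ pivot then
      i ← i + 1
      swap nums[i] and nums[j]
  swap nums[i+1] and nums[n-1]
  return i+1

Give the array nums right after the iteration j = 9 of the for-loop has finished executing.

[3,12,11,7,10,8,17,15,16,14,6,4,13]

pivot = nums[12] = 13; i = -1
j=0: nums[0]=3 ≤ 13 → i=0, swap nums[0],nums[0] (no change) → [3,15,12,17,11,14,7,10,16,8,6,4,13]
j=1: nums[1]=15 > 13 → no swap
j=2: nums[2]=12 ≤ 13 → i=1, swap nums[1],nums[2] → [3,12,15,17,11,14,7,10,16,8,6,4,13]
j=3: nums[3]=17 > 13 → no swap
j=4: nums[4]=11 ≤ 13 → i=2, swap nums[2],nums[4] → [3,12,11,17,15,14,7,10,16,8,6,4,13]
j=5: nums[5]=14 > 13 → no swap
j=6: nums[6]=7 ≤ 13 → i=3, swap nums[3],nums[6] → [3,12,11,7,15,14,17,10,16,8,6,4,13]
j=7: nums[7]=10 ≤ 13 → i=4, swap nums[4],nums[7] → [3,12,11,7,10,14,17,15,16,8,6,4,13]
j=8: nums[8]=16 > 13 → no swap
j=9: nums[9]=8 ≤ 13 → i=5, swap nums[5],nums[9] → [3,12,11,7,10,8,17,15,16,14,6,4,13]
(after j=9) nums = [3,12,11,7,10,8,17,15,16,14,6,4,13]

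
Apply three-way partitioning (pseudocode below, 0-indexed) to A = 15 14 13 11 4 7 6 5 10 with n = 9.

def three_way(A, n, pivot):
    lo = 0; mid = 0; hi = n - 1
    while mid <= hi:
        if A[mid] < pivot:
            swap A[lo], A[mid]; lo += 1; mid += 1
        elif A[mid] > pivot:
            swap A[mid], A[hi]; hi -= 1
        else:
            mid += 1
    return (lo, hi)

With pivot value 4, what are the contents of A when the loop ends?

4 13 11 14 7 6 5 10 15

pivot = 4; lo=0, mid=0, hi=8
A[mid]=15>4: swap A[0],A[8]; hi=7 → 10 14 13 11 4 7 6 5 15
A[mid]=10>4: swap A[0],A[7]; hi=6 → 5 14 13 11 4 7 6 10 15
A[mid]=5>4: swap A[0],A[6]; hi=5 → 6 14 13 11 4 7 5 10 15
A[mid]=6>4: swap A[0],A[5]; hi=4 → 7 14 13 11 4 6 5 10 15
A[mid]=7>4: swap A[0],A[4]; hi=3 → 4 14 13 11 7 6 5 10 15
A[mid]=4=4: mid=1
A[mid]=14>4: swap A[1],A[3]; hi=2 → 4 11 13 14 7 6 5 10 15
A[mid]=11>4: swap A[1],A[2]; hi=1 → 4 13 11 14 7 6 5 10 15
A[mid]=13>4: swap A[1],A[1]; hi=0 → 4 13 11 14 7 6 5 10 15
end: lo=0, hi=0; A = 4 13 11 14 7 6 5 10 15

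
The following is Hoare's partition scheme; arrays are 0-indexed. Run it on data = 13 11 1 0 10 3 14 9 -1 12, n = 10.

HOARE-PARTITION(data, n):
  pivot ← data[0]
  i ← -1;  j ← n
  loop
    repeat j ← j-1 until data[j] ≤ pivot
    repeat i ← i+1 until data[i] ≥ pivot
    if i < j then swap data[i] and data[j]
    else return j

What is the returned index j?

7

pivot = data[0] = 13; i = -1, j = 10
j→9 (data[9]=12≤13), i→0 (data[0]=13≥13); i<j, swap → 12 11 1 0 10 3 14 9 -1 13
j→8 (data[8]=-1≤13), i→6 (data[6]=14≥13); i<j, swap → 12 11 1 0 10 3 -1 9 14 13
j→7, i→8; i≥j, return j=7. data = 12 11 1 0 10 3 -1 9 14 13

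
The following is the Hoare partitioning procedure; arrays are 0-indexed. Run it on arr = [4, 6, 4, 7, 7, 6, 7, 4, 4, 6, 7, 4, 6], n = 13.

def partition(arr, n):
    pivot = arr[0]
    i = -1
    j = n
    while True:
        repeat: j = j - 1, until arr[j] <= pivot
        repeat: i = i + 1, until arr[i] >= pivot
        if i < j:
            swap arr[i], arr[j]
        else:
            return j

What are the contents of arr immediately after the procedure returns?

pivot=4
j stops at 11 (4), i stops at 0 (4); swap ⇒ [4, 6, 4, 7, 7, 6, 7, 4, 4, 6, 7, 4, 6]
j stops at 8 (4), i stops at 1 (6); swap ⇒ [4, 4, 4, 7, 7, 6, 7, 4, 6, 6, 7, 4, 6]
j stops at 7 (4), i stops at 2 (4); swap ⇒ [4, 4, 4, 7, 7, 6, 7, 4, 6, 6, 7, 4, 6]
j stops at 2, i stops at 3; i≥j ⇒ return 2. arr=[4, 4, 4, 7, 7, 6, 7, 4, 6, 6, 7, 4, 6]

[4, 4, 4, 7, 7, 6, 7, 4, 6, 6, 7, 4, 6]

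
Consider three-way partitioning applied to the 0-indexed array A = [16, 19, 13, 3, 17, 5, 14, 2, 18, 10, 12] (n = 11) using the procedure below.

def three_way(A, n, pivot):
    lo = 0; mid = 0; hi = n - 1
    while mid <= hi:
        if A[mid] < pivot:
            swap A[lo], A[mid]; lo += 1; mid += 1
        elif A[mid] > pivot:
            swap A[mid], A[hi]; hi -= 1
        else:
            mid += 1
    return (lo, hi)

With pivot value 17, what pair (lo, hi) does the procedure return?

lo=0 mid=0 hi=10
16<17: swap(0,0), lo=1 mid=1 ⇒ [16, 19, 13, 3, 17, 5, 14, 2, 18, 10, 12]
19>17: swap(1,10), hi=9 ⇒ [16, 12, 13, 3, 17, 5, 14, 2, 18, 10, 19]
12<17: swap(1,1), lo=2 mid=2 ⇒ [16, 12, 13, 3, 17, 5, 14, 2, 18, 10, 19]
13<17: swap(2,2), lo=3 mid=3 ⇒ [16, 12, 13, 3, 17, 5, 14, 2, 18, 10, 19]
3<17: swap(3,3), lo=4 mid=4 ⇒ [16, 12, 13, 3, 17, 5, 14, 2, 18, 10, 19]
17=17: mid=5
5<17: swap(4,5), lo=5 mid=6 ⇒ [16, 12, 13, 3, 5, 17, 14, 2, 18, 10, 19]
14<17: swap(5,6), lo=6 mid=7 ⇒ [16, 12, 13, 3, 5, 14, 17, 2, 18, 10, 19]
2<17: swap(6,7), lo=7 mid=8 ⇒ [16, 12, 13, 3, 5, 14, 2, 17, 18, 10, 19]
18>17: swap(8,9), hi=8 ⇒ [16, 12, 13, 3, 5, 14, 2, 17, 10, 18, 19]
10<17: swap(7,8), lo=8 mid=9 ⇒ [16, 12, 13, 3, 5, 14, 2, 10, 17, 18, 19]
done. lo=8 hi=8; A=[16, 12, 13, 3, 5, 14, 2, 10, 17, 18, 19]

(8, 8)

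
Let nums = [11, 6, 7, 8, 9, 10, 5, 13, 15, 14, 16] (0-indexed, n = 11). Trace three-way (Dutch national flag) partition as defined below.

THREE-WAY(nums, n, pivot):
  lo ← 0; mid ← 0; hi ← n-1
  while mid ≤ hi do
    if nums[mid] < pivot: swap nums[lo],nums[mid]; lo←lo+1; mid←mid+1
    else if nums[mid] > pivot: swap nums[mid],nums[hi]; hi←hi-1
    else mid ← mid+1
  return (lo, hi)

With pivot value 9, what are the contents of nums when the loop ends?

pivot = 9; lo=0, mid=0, hi=10
nums[mid]=11>9: swap nums[0],nums[10]; hi=9 → [16, 6, 7, 8, 9, 10, 5, 13, 15, 14, 11]
nums[mid]=16>9: swap nums[0],nums[9]; hi=8 → [14, 6, 7, 8, 9, 10, 5, 13, 15, 16, 11]
nums[mid]=14>9: swap nums[0],nums[8]; hi=7 → [15, 6, 7, 8, 9, 10, 5, 13, 14, 16, 11]
nums[mid]=15>9: swap nums[0],nums[7]; hi=6 → [13, 6, 7, 8, 9, 10, 5, 15, 14, 16, 11]
nums[mid]=13>9: swap nums[0],nums[6]; hi=5 → [5, 6, 7, 8, 9, 10, 13, 15, 14, 16, 11]
nums[mid]=5<9: swap nums[0],nums[0]; lo=1,mid=1 → [5, 6, 7, 8, 9, 10, 13, 15, 14, 16, 11]
nums[mid]=6<9: swap nums[1],nums[1]; lo=2,mid=2 → [5, 6, 7, 8, 9, 10, 13, 15, 14, 16, 11]
nums[mid]=7<9: swap nums[2],nums[2]; lo=3,mid=3 → [5, 6, 7, 8, 9, 10, 13, 15, 14, 16, 11]
nums[mid]=8<9: swap nums[3],nums[3]; lo=4,mid=4 → [5, 6, 7, 8, 9, 10, 13, 15, 14, 16, 11]
nums[mid]=9=9: mid=5
nums[mid]=10>9: swap nums[5],nums[5]; hi=4 → [5, 6, 7, 8, 9, 10, 13, 15, 14, 16, 11]
end: lo=4, hi=4; nums = [5, 6, 7, 8, 9, 10, 13, 15, 14, 16, 11]

[5, 6, 7, 8, 9, 10, 13, 15, 14, 16, 11]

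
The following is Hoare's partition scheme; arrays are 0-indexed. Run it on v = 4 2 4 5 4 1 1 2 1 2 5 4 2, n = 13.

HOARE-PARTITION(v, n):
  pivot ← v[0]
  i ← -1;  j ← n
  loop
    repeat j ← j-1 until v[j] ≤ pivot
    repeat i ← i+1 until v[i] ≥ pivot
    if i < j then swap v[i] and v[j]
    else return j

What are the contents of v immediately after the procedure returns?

pivot = v[0] = 4; i = -1, j = 13
j→12 (v[12]=2≤4), i→0 (v[0]=4≥4); i<j, swap → 2 2 4 5 4 1 1 2 1 2 5 4 4
j→11 (v[11]=4≤4), i→2 (v[2]=4≥4); i<j, swap → 2 2 4 5 4 1 1 2 1 2 5 4 4
j→9 (v[9]=2≤4), i→3 (v[3]=5≥4); i<j, swap → 2 2 4 2 4 1 1 2 1 5 5 4 4
j→8 (v[8]=1≤4), i→4 (v[4]=4≥4); i<j, swap → 2 2 4 2 1 1 1 2 4 5 5 4 4
j→7, i→8; i≥j, return j=7. v = 2 2 4 2 1 1 1 2 4 5 5 4 4

2 2 4 2 1 1 1 2 4 5 5 4 4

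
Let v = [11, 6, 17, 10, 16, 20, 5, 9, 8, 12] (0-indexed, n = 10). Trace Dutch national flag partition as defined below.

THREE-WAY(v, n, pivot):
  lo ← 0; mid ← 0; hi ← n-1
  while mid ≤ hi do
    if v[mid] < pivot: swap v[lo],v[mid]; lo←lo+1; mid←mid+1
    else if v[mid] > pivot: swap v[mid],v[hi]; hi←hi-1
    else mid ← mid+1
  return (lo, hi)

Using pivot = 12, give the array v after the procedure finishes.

[11, 6, 10, 8, 9, 5, 12, 20, 16, 17]

lo=0 mid=0 hi=9
11<12: swap(0,0), lo=1 mid=1 ⇒ [11, 6, 17, 10, 16, 20, 5, 9, 8, 12]
6<12: swap(1,1), lo=2 mid=2 ⇒ [11, 6, 17, 10, 16, 20, 5, 9, 8, 12]
17>12: swap(2,9), hi=8 ⇒ [11, 6, 12, 10, 16, 20, 5, 9, 8, 17]
12=12: mid=3
10<12: swap(2,3), lo=3 mid=4 ⇒ [11, 6, 10, 12, 16, 20, 5, 9, 8, 17]
16>12: swap(4,8), hi=7 ⇒ [11, 6, 10, 12, 8, 20, 5, 9, 16, 17]
8<12: swap(3,4), lo=4 mid=5 ⇒ [11, 6, 10, 8, 12, 20, 5, 9, 16, 17]
20>12: swap(5,7), hi=6 ⇒ [11, 6, 10, 8, 12, 9, 5, 20, 16, 17]
9<12: swap(4,5), lo=5 mid=6 ⇒ [11, 6, 10, 8, 9, 12, 5, 20, 16, 17]
5<12: swap(5,6), lo=6 mid=7 ⇒ [11, 6, 10, 8, 9, 5, 12, 20, 16, 17]
done. lo=6 hi=6; v=[11, 6, 10, 8, 9, 5, 12, 20, 16, 17]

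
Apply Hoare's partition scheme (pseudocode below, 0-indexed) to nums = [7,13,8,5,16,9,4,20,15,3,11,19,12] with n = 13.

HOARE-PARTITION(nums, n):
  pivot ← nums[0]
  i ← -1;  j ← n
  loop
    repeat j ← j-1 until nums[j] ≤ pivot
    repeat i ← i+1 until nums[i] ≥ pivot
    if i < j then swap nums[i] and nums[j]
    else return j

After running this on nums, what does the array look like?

[3,4,5,8,16,9,13,20,15,7,11,19,12]

pivot=7
j stops at 9 (3), i stops at 0 (7); swap ⇒ [3,13,8,5,16,9,4,20,15,7,11,19,12]
j stops at 6 (4), i stops at 1 (13); swap ⇒ [3,4,8,5,16,9,13,20,15,7,11,19,12]
j stops at 3 (5), i stops at 2 (8); swap ⇒ [3,4,5,8,16,9,13,20,15,7,11,19,12]
j stops at 2, i stops at 3; i≥j ⇒ return 2. nums=[3,4,5,8,16,9,13,20,15,7,11,19,12]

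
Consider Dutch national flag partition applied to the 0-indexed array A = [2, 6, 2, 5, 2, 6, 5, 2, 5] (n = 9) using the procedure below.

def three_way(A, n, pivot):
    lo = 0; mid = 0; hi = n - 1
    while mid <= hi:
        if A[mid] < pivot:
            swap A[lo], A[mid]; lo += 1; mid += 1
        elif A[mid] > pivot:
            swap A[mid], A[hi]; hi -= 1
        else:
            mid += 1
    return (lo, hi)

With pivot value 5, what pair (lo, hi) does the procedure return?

pivot = 5; lo=0, mid=0, hi=8
A[mid]=2<5: swap A[0],A[0]; lo=1,mid=1 → [2, 6, 2, 5, 2, 6, 5, 2, 5]
A[mid]=6>5: swap A[1],A[8]; hi=7 → [2, 5, 2, 5, 2, 6, 5, 2, 6]
A[mid]=5=5: mid=2
A[mid]=2<5: swap A[1],A[2]; lo=2,mid=3 → [2, 2, 5, 5, 2, 6, 5, 2, 6]
A[mid]=5=5: mid=4
A[mid]=2<5: swap A[2],A[4]; lo=3,mid=5 → [2, 2, 2, 5, 5, 6, 5, 2, 6]
A[mid]=6>5: swap A[5],A[7]; hi=6 → [2, 2, 2, 5, 5, 2, 5, 6, 6]
A[mid]=2<5: swap A[3],A[5]; lo=4,mid=6 → [2, 2, 2, 2, 5, 5, 5, 6, 6]
A[mid]=5=5: mid=7
end: lo=4, hi=6; A = [2, 2, 2, 2, 5, 5, 5, 6, 6]

(4, 6)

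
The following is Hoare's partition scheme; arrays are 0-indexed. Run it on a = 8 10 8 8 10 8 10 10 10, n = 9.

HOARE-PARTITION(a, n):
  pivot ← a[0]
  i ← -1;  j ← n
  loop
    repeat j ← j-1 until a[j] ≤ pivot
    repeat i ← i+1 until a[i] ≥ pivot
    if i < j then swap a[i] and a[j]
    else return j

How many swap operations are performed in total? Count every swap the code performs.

2

pivot = a[0] = 8; i = -1, j = 9
j→5 (a[5]=8≤8), i→0 (a[0]=8≥8); i<j, swap → 8 10 8 8 10 8 10 10 10
j→3 (a[3]=8≤8), i→1 (a[1]=10≥8); i<j, swap → 8 8 8 10 10 8 10 10 10
j→2, i→2; i≥j, return j=2. a = 8 8 8 10 10 8 10 10 10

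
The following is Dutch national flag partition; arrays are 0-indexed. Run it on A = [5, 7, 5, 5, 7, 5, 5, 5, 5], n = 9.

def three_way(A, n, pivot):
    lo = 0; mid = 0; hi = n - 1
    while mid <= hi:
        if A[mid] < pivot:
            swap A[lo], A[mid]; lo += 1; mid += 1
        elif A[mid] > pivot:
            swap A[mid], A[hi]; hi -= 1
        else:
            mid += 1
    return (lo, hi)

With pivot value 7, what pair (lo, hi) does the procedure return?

(7, 8)

pivot = 7; lo=0, mid=0, hi=8
A[mid]=5<7: swap A[0],A[0]; lo=1,mid=1 → [5, 7, 5, 5, 7, 5, 5, 5, 5]
A[mid]=7=7: mid=2
A[mid]=5<7: swap A[1],A[2]; lo=2,mid=3 → [5, 5, 7, 5, 7, 5, 5, 5, 5]
A[mid]=5<7: swap A[2],A[3]; lo=3,mid=4 → [5, 5, 5, 7, 7, 5, 5, 5, 5]
A[mid]=7=7: mid=5
A[mid]=5<7: swap A[3],A[5]; lo=4,mid=6 → [5, 5, 5, 5, 7, 7, 5, 5, 5]
A[mid]=5<7: swap A[4],A[6]; lo=5,mid=7 → [5, 5, 5, 5, 5, 7, 7, 5, 5]
A[mid]=5<7: swap A[5],A[7]; lo=6,mid=8 → [5, 5, 5, 5, 5, 5, 7, 7, 5]
A[mid]=5<7: swap A[6],A[8]; lo=7,mid=9 → [5, 5, 5, 5, 5, 5, 5, 7, 7]
end: lo=7, hi=8; A = [5, 5, 5, 5, 5, 5, 5, 7, 7]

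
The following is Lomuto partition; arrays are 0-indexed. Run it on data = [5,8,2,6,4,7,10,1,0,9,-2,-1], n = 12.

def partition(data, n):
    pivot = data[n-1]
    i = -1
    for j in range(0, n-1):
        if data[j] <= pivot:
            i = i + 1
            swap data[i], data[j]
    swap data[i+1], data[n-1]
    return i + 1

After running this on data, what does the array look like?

[-2,-1,2,6,4,7,10,1,0,9,5,8]

pivot=-1, i=-1
j=0: 5>-1, skip
j=1: 8>-1, skip
j=2: 2>-1, skip
j=3: 6>-1, skip
j=4: 4>-1, skip
j=5: 7>-1, skip
j=6: 10>-1, skip
j=7: 1>-1, skip
j=8: 0>-1, skip
j=9: 9>-1, skip
j=10: -2≤-1, i=0, swap(0,10) ⇒ [-2,8,2,6,4,7,10,1,0,9,5,-1]
swap(1,11) ⇒ [-2,-1,2,6,4,7,10,1,0,9,5,8]; return 1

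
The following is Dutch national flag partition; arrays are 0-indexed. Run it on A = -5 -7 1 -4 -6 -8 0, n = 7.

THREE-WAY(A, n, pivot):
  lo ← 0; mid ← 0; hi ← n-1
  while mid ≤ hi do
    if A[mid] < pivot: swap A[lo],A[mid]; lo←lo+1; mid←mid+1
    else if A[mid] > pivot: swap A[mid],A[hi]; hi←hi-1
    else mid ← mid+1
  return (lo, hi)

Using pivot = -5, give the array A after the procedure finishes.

pivot = -5; lo=0, mid=0, hi=6
A[mid]=-5=-5: mid=1
A[mid]=-7<-5: swap A[0],A[1]; lo=1,mid=2 → -7 -5 1 -4 -6 -8 0
A[mid]=1>-5: swap A[2],A[6]; hi=5 → -7 -5 0 -4 -6 -8 1
A[mid]=0>-5: swap A[2],A[5]; hi=4 → -7 -5 -8 -4 -6 0 1
A[mid]=-8<-5: swap A[1],A[2]; lo=2,mid=3 → -7 -8 -5 -4 -6 0 1
A[mid]=-4>-5: swap A[3],A[4]; hi=3 → -7 -8 -5 -6 -4 0 1
A[mid]=-6<-5: swap A[2],A[3]; lo=3,mid=4 → -7 -8 -6 -5 -4 0 1
end: lo=3, hi=3; A = -7 -8 -6 -5 -4 0 1

-7 -8 -6 -5 -4 0 1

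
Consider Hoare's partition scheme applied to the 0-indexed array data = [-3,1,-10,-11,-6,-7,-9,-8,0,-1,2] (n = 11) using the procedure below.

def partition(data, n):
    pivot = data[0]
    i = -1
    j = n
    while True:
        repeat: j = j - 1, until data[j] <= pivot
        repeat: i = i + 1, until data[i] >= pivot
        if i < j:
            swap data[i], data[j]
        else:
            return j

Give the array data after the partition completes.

[-8,-9,-10,-11,-6,-7,1,-3,0,-1,2]

pivot=-3
j stops at 7 (-8), i stops at 0 (-3); swap ⇒ [-8,1,-10,-11,-6,-7,-9,-3,0,-1,2]
j stops at 6 (-9), i stops at 1 (1); swap ⇒ [-8,-9,-10,-11,-6,-7,1,-3,0,-1,2]
j stops at 5, i stops at 6; i≥j ⇒ return 5. data=[-8,-9,-10,-11,-6,-7,1,-3,0,-1,2]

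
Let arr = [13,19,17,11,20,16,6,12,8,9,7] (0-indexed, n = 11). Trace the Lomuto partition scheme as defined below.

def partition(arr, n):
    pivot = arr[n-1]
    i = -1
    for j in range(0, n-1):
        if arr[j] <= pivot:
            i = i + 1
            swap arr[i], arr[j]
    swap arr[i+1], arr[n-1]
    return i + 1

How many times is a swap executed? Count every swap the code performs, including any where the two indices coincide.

2

pivot = arr[10] = 7; i = -1
j=0: arr[0]=13 > 7 → no swap
j=1: arr[1]=19 > 7 → no swap
j=2: arr[2]=17 > 7 → no swap
j=3: arr[3]=11 > 7 → no swap
j=4: arr[4]=20 > 7 → no swap
j=5: arr[5]=16 > 7 → no swap
j=6: arr[6]=6 ≤ 7 → i=0, swap arr[0],arr[6] → [6,19,17,11,20,16,13,12,8,9,7]
j=7: arr[7]=12 > 7 → no swap
j=8: arr[8]=8 > 7 → no swap
j=9: arr[9]=9 > 7 → no swap
final swap arr[1],arr[10] → [6,7,17,11,20,16,13,12,8,9,19]; return 1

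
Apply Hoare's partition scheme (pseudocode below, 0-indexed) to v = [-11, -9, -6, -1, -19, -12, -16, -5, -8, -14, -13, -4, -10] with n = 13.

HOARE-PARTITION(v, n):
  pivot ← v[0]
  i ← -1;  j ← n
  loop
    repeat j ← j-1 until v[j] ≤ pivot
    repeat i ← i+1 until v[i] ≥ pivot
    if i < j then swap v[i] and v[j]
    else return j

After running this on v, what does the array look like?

pivot = v[0] = -11; i = -1, j = 13
j→10 (v[10]=-13≤-11), i→0 (v[0]=-11≥-11); i<j, swap → [-13, -9, -6, -1, -19, -12, -16, -5, -8, -14, -11, -4, -10]
j→9 (v[9]=-14≤-11), i→1 (v[1]=-9≥-11); i<j, swap → [-13, -14, -6, -1, -19, -12, -16, -5, -8, -9, -11, -4, -10]
j→6 (v[6]=-16≤-11), i→2 (v[2]=-6≥-11); i<j, swap → [-13, -14, -16, -1, -19, -12, -6, -5, -8, -9, -11, -4, -10]
j→5 (v[5]=-12≤-11), i→3 (v[3]=-1≥-11); i<j, swap → [-13, -14, -16, -12, -19, -1, -6, -5, -8, -9, -11, -4, -10]
j→4, i→5; i≥j, return j=4. v = [-13, -14, -16, -12, -19, -1, -6, -5, -8, -9, -11, -4, -10]

[-13, -14, -16, -12, -19, -1, -6, -5, -8, -9, -11, -4, -10]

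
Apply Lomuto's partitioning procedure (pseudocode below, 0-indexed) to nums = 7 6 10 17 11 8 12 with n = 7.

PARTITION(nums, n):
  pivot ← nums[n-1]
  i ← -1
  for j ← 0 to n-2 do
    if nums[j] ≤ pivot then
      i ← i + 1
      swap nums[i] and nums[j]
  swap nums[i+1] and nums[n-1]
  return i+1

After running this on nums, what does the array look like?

pivot = nums[6] = 12; i = -1
j=0: nums[0]=7 ≤ 12 → i=0, swap nums[0],nums[0] (no change) → 7 6 10 17 11 8 12
j=1: nums[1]=6 ≤ 12 → i=1, swap nums[1],nums[1] (no change) → 7 6 10 17 11 8 12
j=2: nums[2]=10 ≤ 12 → i=2, swap nums[2],nums[2] (no change) → 7 6 10 17 11 8 12
j=3: nums[3]=17 > 12 → no swap
j=4: nums[4]=11 ≤ 12 → i=3, swap nums[3],nums[4] → 7 6 10 11 17 8 12
j=5: nums[5]=8 ≤ 12 → i=4, swap nums[4],nums[5] → 7 6 10 11 8 17 12
final swap nums[5],nums[6] → 7 6 10 11 8 12 17; return 5

7 6 10 11 8 12 17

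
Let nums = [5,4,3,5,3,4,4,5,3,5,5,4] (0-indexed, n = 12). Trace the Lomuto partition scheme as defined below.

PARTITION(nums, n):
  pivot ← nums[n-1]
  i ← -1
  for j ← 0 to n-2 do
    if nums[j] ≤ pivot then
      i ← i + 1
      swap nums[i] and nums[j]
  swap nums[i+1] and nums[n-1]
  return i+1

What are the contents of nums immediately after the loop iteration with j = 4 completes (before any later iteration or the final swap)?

[4,3,3,5,5,4,4,5,3,5,5,4]

pivot = nums[11] = 4; i = -1
j=0: nums[0]=5 > 4 → no swap
j=1: nums[1]=4 ≤ 4 → i=0, swap nums[0],nums[1] → [4,5,3,5,3,4,4,5,3,5,5,4]
j=2: nums[2]=3 ≤ 4 → i=1, swap nums[1],nums[2] → [4,3,5,5,3,4,4,5,3,5,5,4]
j=3: nums[3]=5 > 4 → no swap
j=4: nums[4]=3 ≤ 4 → i=2, swap nums[2],nums[4] → [4,3,3,5,5,4,4,5,3,5,5,4]
(after j=4) nums = [4,3,3,5,5,4,4,5,3,5,5,4]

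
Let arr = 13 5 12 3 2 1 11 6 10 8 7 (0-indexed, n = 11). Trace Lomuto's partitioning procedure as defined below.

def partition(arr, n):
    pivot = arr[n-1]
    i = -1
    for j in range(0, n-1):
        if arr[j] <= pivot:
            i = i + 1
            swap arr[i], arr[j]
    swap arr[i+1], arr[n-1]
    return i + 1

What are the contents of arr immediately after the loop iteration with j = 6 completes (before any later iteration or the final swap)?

pivot=7, i=-1
j=0: 13>7, skip
j=1: 5≤7, i=0, swap(0,1) ⇒ 5 13 12 3 2 1 11 6 10 8 7
j=2: 12>7, skip
j=3: 3≤7, i=1, swap(1,3) ⇒ 5 3 12 13 2 1 11 6 10 8 7
j=4: 2≤7, i=2, swap(2,4) ⇒ 5 3 2 13 12 1 11 6 10 8 7
j=5: 1≤7, i=3, swap(3,5) ⇒ 5 3 2 1 12 13 11 6 10 8 7
j=6: 11>7, skip
(after j=6) arr = 5 3 2 1 12 13 11 6 10 8 7

5 3 2 1 12 13 11 6 10 8 7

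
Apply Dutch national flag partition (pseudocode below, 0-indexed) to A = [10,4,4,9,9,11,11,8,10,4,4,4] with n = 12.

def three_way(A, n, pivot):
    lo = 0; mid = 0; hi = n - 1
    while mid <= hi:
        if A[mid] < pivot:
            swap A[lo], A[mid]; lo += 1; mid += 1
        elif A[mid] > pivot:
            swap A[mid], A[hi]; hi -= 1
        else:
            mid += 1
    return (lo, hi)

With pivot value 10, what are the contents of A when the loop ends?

lo=0 mid=0 hi=11
10=10: mid=1
4<10: swap(0,1), lo=1 mid=2 ⇒ [4,10,4,9,9,11,11,8,10,4,4,4]
4<10: swap(1,2), lo=2 mid=3 ⇒ [4,4,10,9,9,11,11,8,10,4,4,4]
9<10: swap(2,3), lo=3 mid=4 ⇒ [4,4,9,10,9,11,11,8,10,4,4,4]
9<10: swap(3,4), lo=4 mid=5 ⇒ [4,4,9,9,10,11,11,8,10,4,4,4]
11>10: swap(5,11), hi=10 ⇒ [4,4,9,9,10,4,11,8,10,4,4,11]
4<10: swap(4,5), lo=5 mid=6 ⇒ [4,4,9,9,4,10,11,8,10,4,4,11]
11>10: swap(6,10), hi=9 ⇒ [4,4,9,9,4,10,4,8,10,4,11,11]
4<10: swap(5,6), lo=6 mid=7 ⇒ [4,4,9,9,4,4,10,8,10,4,11,11]
8<10: swap(6,7), lo=7 mid=8 ⇒ [4,4,9,9,4,4,8,10,10,4,11,11]
10=10: mid=9
4<10: swap(7,9), lo=8 mid=10 ⇒ [4,4,9,9,4,4,8,4,10,10,11,11]
done. lo=8 hi=9; A=[4,4,9,9,4,4,8,4,10,10,11,11]

[4,4,9,9,4,4,8,4,10,10,11,11]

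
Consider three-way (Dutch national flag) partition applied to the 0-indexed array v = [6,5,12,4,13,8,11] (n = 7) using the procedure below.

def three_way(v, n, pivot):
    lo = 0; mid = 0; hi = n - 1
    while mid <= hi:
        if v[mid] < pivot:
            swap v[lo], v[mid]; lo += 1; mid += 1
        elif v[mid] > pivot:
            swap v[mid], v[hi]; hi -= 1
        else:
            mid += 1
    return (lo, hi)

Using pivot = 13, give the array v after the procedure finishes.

pivot = 13; lo=0, mid=0, hi=6
v[mid]=6<13: swap v[0],v[0]; lo=1,mid=1 → [6,5,12,4,13,8,11]
v[mid]=5<13: swap v[1],v[1]; lo=2,mid=2 → [6,5,12,4,13,8,11]
v[mid]=12<13: swap v[2],v[2]; lo=3,mid=3 → [6,5,12,4,13,8,11]
v[mid]=4<13: swap v[3],v[3]; lo=4,mid=4 → [6,5,12,4,13,8,11]
v[mid]=13=13: mid=5
v[mid]=8<13: swap v[4],v[5]; lo=5,mid=6 → [6,5,12,4,8,13,11]
v[mid]=11<13: swap v[5],v[6]; lo=6,mid=7 → [6,5,12,4,8,11,13]
end: lo=6, hi=6; v = [6,5,12,4,8,11,13]

[6,5,12,4,8,11,13]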